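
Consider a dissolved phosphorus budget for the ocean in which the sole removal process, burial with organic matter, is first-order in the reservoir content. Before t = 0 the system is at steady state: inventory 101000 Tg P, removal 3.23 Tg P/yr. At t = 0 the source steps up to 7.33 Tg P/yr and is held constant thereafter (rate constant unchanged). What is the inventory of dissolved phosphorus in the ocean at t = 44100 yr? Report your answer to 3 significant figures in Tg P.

τ = M₀/F₀ = 101000/3.23 = 31270 yr; rate constant k = 1/τ.
New steady state M_∞ = F₁/k = F₁·τ = 7.33 × 31270 = 229200 Tg P.
M(t) = M_∞ + (M₀ − M_∞)·e^(−t/τ); t/τ = 44100/31270 = 1.410, so e^(−t/τ) = 0.2441.
M(t) = 229200 − 128200 × 0.2441 = 197910 Tg P.

198000 Tg P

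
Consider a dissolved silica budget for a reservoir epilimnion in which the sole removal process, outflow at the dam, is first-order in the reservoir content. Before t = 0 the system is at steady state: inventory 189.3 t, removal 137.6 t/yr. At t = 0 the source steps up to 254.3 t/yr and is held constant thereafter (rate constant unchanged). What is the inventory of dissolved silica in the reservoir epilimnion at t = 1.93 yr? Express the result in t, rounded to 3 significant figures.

The sink rate constant is k = F₀/M₀ = 137.6/189.3 = 0.7269 yr⁻¹.
Solving dM/dt = F₁ − kM with M(0) = M₀ gives M(t) = F₁/k + (M₀ − F₁/k)·e^(−kt).
F₁/k = 254.3/0.7269 = 349.85 t; kt = 0.7269 × 1.93 = 1.403, e^(−kt) = 0.2459.
M(1.93) = 349.85 + (189.3 − 349.85) × 0.2459 = 349.85 − 39.48 = 310.37 t.

310 t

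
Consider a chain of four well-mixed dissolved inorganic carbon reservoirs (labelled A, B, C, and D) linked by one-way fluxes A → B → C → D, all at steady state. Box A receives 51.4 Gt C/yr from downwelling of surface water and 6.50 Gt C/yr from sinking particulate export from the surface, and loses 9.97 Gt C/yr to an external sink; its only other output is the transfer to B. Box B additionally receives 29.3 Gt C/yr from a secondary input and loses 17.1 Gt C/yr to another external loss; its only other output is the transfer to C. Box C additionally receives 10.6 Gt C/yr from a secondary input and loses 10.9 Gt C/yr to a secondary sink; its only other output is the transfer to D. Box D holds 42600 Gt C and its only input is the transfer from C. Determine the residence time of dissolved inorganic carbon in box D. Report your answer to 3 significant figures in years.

Box A: F(A→B) = (51.4 + 6.50) − 9.97 = 47.930 Gt C/yr.
Box B: F(B→C) = (47.930 + 29.3) − 17.1 = 60.130 Gt C/yr.
Box C: F(C→D) = (60.130 + 10.6) − 10.9 = 59.830 Gt C/yr.
Box D throughput = its input = 59.830 Gt C/yr; τ = 42600 / 59.830 = 712.0 yr.

712 yr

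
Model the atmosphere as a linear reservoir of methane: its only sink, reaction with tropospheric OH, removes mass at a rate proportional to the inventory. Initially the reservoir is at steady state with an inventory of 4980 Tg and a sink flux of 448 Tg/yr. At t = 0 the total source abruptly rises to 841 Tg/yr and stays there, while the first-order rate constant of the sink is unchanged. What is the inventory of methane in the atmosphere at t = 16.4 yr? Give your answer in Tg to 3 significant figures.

8350 Tg

τ = M₀/F₀ = 4980/448 = 11.12 yr; rate constant k = 1/τ.
New steady state M_∞ = F₁/k = F₁·τ = 841 × 11.12 = 9348.6 Tg.
M(t) = M_∞ + (M₀ − M_∞)·e^(−t/τ); t/τ = 16.4/11.12 = 1.475, so e^(−t/τ) = 0.2287.
M(t) = 9348.6 − 4369 × 0.2287 = 8349.5 Tg.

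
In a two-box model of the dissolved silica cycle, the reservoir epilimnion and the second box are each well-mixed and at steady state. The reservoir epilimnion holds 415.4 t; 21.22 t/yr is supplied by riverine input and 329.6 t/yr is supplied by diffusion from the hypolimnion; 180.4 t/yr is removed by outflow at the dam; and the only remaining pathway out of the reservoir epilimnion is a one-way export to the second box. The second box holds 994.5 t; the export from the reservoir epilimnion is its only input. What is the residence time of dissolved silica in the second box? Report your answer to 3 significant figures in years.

5.84 yr

Balance the reservoir epilimnion: ΣF_in = 21.22 + 329.6 = 350.82 t/yr.
Export to the second box = ΣF_in − (180.4) = 170.42 t/yr.
At steady state the output of the second box equals its input, 170.42 t/yr.
τ = M / F = 994.5 / 170.42 = 5.836 yr.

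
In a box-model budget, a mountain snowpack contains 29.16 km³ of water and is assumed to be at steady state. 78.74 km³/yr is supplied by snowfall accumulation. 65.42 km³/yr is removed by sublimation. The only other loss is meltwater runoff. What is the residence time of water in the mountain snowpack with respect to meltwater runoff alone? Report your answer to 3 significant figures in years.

2.19 yr

At steady state ΣF_in = ΣF_out.
ΣF_in = 78.740 km³/yr.
Meltwater runoff flux = ΣF_in − (65.42) = 78.740 − 65.42 = 13.32 km³/yr.
τ = M / F = 29.16 / 13.32 = 2.189 yr.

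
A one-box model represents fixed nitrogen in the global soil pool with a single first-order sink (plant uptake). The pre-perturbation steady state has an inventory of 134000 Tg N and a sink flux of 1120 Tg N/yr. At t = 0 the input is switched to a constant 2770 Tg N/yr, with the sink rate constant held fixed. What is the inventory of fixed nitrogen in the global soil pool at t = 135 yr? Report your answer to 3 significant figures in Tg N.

268000 Tg N

The sink rate constant is k = F₀/M₀ = 1120/134000 = 0.008358 yr⁻¹.
Solving dM/dt = F₁ − kM with M(0) = M₀ gives M(t) = F₁/k + (M₀ − F₁/k)·e^(−kt).
F₁/k = 2770/0.008358 = 331410 Tg N; kt = 0.008358 × 135 = 1.128, e^(−kt) = 0.3236.
M(135) = 331410 + (134000 − 331410) × 0.3236 = 331410 − 63880 = 267540 Tg N.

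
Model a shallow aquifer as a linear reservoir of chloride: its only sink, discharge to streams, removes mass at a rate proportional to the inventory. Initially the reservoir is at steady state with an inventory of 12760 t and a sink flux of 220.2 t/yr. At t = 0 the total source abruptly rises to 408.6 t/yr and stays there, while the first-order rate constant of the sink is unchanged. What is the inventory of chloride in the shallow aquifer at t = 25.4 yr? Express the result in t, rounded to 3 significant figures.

16600 t

τ = M₀/F₀ = 12760/220.2 = 57.95 yr; rate constant k = 1/τ.
New steady state M_∞ = F₁/k = F₁·τ = 408.6 × 57.95 = 23677 t.
M(t) = M_∞ + (M₀ − M_∞)·e^(−t/τ); t/τ = 25.4/57.95 = 0.4383, so e^(−t/τ) = 0.6451.
M(t) = 23677 − 10920 × 0.6451 = 16634 t.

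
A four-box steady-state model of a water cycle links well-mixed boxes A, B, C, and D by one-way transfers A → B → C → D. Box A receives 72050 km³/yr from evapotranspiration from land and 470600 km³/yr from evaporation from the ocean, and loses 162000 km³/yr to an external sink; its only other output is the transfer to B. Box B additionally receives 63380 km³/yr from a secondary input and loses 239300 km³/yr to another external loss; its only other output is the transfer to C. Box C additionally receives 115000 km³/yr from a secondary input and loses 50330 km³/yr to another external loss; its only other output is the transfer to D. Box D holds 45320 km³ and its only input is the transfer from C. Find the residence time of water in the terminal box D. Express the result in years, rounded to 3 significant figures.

0.168 yr

Box A: F(A→B) = (72050 + 470600) − 162000 = 380650 km³/yr.
Box B: F(B→C) = (380650 + 63380) − 239300 = 204730 km³/yr.
Box C: F(C→D) = (204730 + 115000) − 50330 = 269400 km³/yr.
Box D throughput = its input = 269400 km³/yr; τ = 45320 / 269400 = 0.1682 yr.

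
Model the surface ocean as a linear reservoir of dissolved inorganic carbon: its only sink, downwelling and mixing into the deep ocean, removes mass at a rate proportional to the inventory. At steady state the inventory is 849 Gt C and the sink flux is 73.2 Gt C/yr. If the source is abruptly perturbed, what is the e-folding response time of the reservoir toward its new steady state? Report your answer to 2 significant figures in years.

12 yr

For a linear reservoir the response time equals the residence time τ = M/F.
τ = 849 / 73.2 = 11.60 yr.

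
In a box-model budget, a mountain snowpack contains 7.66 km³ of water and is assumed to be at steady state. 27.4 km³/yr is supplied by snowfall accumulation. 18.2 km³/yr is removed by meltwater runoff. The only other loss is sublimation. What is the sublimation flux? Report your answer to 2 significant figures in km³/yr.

9.2 km³/yr

At steady state ΣF_in = ΣF_out.
ΣF_in = 27.400 km³/yr.
Sublimation flux = ΣF_in − (18.2) = 27.400 − 18.20 = 9.200 km³/yr.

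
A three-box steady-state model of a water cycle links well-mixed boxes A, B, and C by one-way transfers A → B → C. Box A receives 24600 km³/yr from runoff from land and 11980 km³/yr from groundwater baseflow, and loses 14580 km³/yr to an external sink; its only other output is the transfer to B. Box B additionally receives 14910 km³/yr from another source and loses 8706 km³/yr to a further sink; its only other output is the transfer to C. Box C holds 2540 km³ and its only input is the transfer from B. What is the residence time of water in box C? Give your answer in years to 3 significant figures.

0.0901 yr

Box A: F(A→B) = (24600 + 11980) − 14580 = 22000 km³/yr.
Box B: F(B→C) = (22000 + 14910) − 8706 = 28204 km³/yr.
Box C throughput = its input = 28204 km³/yr; τ = 2540 / 28204 = 0.09006 yr.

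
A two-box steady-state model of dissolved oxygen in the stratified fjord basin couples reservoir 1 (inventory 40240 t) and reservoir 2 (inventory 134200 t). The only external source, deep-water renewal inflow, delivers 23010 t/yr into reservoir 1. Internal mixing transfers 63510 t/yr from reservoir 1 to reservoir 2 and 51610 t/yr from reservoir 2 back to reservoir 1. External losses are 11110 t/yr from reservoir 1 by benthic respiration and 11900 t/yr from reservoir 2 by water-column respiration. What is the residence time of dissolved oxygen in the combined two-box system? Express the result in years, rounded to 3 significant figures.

7.58 yr

Treat the two boxes together as one reservoir: the mixing fluxes between them are internal recycling, so τ = ΣM / Σ(external losses).
M_total = 40240 + 134200 = 174440 t.
ΣF_external_out = 11110 + 11900 = 23010 t/yr.
τ = M_total / ΣF_ext = 174440 / 23010 = 7.581 yr.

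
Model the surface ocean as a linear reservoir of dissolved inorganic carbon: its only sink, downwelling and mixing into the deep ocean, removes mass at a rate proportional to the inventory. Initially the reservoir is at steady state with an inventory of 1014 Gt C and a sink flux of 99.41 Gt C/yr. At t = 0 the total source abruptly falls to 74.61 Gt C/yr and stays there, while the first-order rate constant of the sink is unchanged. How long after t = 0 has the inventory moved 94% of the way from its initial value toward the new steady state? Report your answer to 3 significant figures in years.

28.7 yr

τ = M₀/F₀ = 1014/99.41 = 10.20 yr.
The remaining gap fraction is e^(−t/τ); 94% covered ⇒ e^(−t/τ) = 0.0600.
t = −τ ln(0.0600) = 10.20 × 2.813 = 28.70 yr.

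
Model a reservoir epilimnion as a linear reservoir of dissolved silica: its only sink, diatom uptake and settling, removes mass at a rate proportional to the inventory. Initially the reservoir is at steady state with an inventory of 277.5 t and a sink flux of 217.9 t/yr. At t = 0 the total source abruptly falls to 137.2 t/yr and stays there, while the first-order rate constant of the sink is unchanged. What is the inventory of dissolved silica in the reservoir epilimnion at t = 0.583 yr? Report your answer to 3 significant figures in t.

Residence time τ = M₀/F₀ = 1.274 yr. The eventual steady state is M_∞ = M₀·(F₁/F₀) = 277.5 × 137.2/217.9 = 174.73 t.
The anomaly ΔM(t) = M(t) − M_∞ decays as ΔM₀·e^(−t/τ) with ΔM₀ = 277.5 − 174.73 = 102.8 t.
At t = 0.583 yr, e^(−t/τ) = e^(−0.4578) = 0.6327, so ΔM = 65.02 t and M = 174.73 + 65.02 = 239.75 t.

240 t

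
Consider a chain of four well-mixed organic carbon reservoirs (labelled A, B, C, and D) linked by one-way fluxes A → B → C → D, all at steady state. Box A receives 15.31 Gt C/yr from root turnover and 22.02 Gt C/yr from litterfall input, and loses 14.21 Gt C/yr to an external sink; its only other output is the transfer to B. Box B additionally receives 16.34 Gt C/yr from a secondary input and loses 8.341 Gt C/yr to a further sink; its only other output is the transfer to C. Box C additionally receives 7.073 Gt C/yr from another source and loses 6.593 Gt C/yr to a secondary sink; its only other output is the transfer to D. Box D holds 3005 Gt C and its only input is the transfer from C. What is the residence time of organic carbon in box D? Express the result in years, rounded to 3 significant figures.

Box A: F(A→B) = (15.31 + 22.02) − 14.21 = 23.120 Gt C/yr.
Box B: F(B→C) = (23.120 + 16.34) − 8.341 = 31.119 Gt C/yr.
Box C: F(C→D) = (31.119 + 7.073) − 6.593 = 31.599 Gt C/yr.
Box D throughput = its input = 31.599 Gt C/yr; τ = 3005 / 31.599 = 95.10 yr.

95.1 yr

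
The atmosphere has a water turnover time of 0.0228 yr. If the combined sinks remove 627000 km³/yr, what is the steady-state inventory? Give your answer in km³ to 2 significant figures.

τ = M/F ⇒ M = τ × F = 0.0228 × 627000 = 14300 km³.

14000 km³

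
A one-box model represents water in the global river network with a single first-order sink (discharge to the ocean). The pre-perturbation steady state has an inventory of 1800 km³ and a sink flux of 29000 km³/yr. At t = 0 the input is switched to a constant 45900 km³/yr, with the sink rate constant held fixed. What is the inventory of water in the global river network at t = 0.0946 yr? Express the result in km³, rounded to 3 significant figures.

τ = M₀/F₀ = 1800/29000 = 0.06207 yr; rate constant k = 1/τ.
New steady state M_∞ = F₁/k = F₁·τ = 45900 × 0.06207 = 2849.0 km³.
M(t) = M_∞ + (M₀ − M_∞)·e^(−t/τ); t/τ = 0.0946/0.06207 = 1.524, so e^(−t/τ) = 0.2178.
M(t) = 2849.0 − 1049 × 0.2178 = 2620.5 km³.

2620 km³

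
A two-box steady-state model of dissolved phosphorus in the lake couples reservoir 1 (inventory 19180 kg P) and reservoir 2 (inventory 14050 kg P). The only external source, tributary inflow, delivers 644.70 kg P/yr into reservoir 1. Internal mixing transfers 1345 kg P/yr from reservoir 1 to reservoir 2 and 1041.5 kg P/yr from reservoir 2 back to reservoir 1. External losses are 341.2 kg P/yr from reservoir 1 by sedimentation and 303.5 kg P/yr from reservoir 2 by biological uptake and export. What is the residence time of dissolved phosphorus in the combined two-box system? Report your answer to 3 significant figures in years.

Treat the two boxes together as one reservoir: the mixing fluxes between them are internal recycling, so τ = ΣM / Σ(external losses).
M_total = 19180 + 14050 = 33230 kg P.
ΣF_external_out = 341.2 + 303.5 = 644.70 kg P/yr.
τ = M_total / ΣF_ext = 33230 / 644.70 = 51.54 yr.

51.5 yr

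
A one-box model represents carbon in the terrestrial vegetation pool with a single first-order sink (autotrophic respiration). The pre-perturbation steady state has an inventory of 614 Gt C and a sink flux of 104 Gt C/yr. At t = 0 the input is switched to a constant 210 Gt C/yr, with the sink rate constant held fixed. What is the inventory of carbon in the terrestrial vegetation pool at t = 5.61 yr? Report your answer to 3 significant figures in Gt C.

The sink rate constant is k = F₀/M₀ = 104/614 = 0.1694 yr⁻¹.
Solving dM/dt = F₁ − kM with M(0) = M₀ gives M(t) = F₁/k + (M₀ − F₁/k)·e^(−kt).
F₁/k = 210/0.1694 = 1239.8 Gt C; kt = 0.1694 × 5.61 = 0.9502, e^(−kt) = 0.3867.
M(5.61) = 1239.8 + (614 − 1239.8) × 0.3867 = 1239.8 − 242.0 = 997.84 Gt C.

998 Gt C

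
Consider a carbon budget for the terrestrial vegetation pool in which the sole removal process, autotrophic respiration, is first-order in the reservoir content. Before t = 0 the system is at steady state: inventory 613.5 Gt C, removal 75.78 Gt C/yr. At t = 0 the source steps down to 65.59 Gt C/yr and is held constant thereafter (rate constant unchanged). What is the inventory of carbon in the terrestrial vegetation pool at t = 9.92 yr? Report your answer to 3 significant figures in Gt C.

The sink rate constant is k = F₀/M₀ = 75.78/613.5 = 0.1235 yr⁻¹.
Solving dM/dt = F₁ − kM with M(0) = M₀ gives M(t) = F₁/k + (M₀ − F₁/k)·e^(−kt).
F₁/k = 65.59/0.1235 = 531.00 Gt C; kt = 0.1235 × 9.92 = 1.225, e^(−kt) = 0.2937.
M(9.92) = 531.00 + (613.5 − 531.00) × 0.2937 = 531.00 + 24.23 = 555.23 Gt C.

555 Gt C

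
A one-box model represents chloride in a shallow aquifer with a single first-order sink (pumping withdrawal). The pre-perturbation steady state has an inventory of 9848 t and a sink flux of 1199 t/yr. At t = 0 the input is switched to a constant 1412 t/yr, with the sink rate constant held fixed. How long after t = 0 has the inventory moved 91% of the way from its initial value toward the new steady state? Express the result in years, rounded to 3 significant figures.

19.8 yr

τ = M₀/F₀ = 9848/1199 = 8.214 yr.
The remaining gap fraction is e^(−t/τ); 91% covered ⇒ e^(−t/τ) = 0.0900.
t = −τ ln(0.0900) = 8.214 × 2.408 = 19.78 yr.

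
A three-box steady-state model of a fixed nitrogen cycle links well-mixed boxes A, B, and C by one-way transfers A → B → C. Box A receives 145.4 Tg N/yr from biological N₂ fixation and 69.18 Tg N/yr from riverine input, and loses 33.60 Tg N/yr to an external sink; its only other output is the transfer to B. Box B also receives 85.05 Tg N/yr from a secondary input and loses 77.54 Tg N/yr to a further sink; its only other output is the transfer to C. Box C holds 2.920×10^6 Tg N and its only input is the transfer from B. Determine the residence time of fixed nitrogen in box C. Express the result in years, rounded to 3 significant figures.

15500 yr

Box A: F(A→B) = (145.4 + 69.18) − 33.60 = 180.98 Tg N/yr.
Box B: F(B→C) = (180.98 + 85.05) − 77.54 = 188.49 Tg N/yr.
Box C throughput = its input = 188.49 Tg N/yr; τ = 2.920×10^6 / 188.49 = 15490 yr.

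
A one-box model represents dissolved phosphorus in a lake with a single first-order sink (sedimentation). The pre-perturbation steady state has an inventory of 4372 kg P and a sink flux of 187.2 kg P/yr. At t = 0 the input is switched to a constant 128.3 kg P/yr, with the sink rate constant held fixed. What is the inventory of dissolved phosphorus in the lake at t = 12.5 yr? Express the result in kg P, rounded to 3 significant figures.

3800 kg P

τ = M₀/F₀ = 4372/187.2 = 23.35 yr; rate constant k = 1/τ.
New steady state M_∞ = F₁/k = F₁·τ = 128.3 × 23.35 = 2996.4 kg P.
M(t) = M_∞ + (M₀ − M_∞)·e^(−t/τ); t/τ = 12.5/23.35 = 0.5352, so e^(−t/τ) = 0.5855.
M(t) = 2996.4 + 1376 × 0.5855 = 3801.9 kg P.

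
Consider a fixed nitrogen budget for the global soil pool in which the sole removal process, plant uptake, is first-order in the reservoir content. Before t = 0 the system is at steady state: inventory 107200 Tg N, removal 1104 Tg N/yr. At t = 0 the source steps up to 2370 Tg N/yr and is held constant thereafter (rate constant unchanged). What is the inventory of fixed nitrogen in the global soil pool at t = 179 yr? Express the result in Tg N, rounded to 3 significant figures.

211000 Tg N

τ = M₀/F₀ = 107200/1104 = 97.10 yr; rate constant k = 1/τ.
New steady state M_∞ = F₁/k = F₁·τ = 2370 × 97.10 = 230130 Tg N.
M(t) = M_∞ + (M₀ − M_∞)·e^(−t/τ); t/τ = 179/97.10 = 1.843, so e^(−t/τ) = 0.1583.
M(t) = 230130 − 122900 × 0.1583 = 210670 Tg N.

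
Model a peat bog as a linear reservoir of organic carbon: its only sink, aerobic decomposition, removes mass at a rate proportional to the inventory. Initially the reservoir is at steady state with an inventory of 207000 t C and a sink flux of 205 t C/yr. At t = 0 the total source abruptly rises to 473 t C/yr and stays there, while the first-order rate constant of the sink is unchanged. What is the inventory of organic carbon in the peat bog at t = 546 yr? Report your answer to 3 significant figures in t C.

320000 t C

Residence time τ = M₀/F₀ = 1010 yr. The eventual steady state is M_∞ = M₀·(F₁/F₀) = 207000 × 473/205 = 477610 t C.
The anomaly ΔM(t) = M(t) − M_∞ decays as ΔM₀·e^(−t/τ) with ΔM₀ = 207000 − 477610 = −270600 t C.
At t = 546 yr, e^(−t/τ) = e^(−0.5407) = 0.5823, so ΔM = −157600 t C and M = 477610 − 157600 = 320030 t C.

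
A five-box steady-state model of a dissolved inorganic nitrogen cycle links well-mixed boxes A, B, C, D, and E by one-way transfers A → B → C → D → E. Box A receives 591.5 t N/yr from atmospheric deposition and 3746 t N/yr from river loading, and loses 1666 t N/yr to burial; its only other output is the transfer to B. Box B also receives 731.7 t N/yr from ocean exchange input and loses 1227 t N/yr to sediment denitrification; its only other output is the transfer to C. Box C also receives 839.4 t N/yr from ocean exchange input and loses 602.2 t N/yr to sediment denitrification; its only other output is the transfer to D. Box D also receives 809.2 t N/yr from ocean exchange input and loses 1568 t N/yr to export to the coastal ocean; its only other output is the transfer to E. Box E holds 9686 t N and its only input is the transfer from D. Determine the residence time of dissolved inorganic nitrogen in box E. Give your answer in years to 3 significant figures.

5.85 yr

Box A: F(A→B) = (591.5 + 3746) − 1666 = 2671.5 t N/yr.
Box B: F(B→C) = (2671.5 + 731.7) − 1227 = 2176.2 t N/yr.
Box C: F(C→D) = (2176.2 + 839.4) − 602.2 = 2413.4 t N/yr.
Box D: F(D→E) = (2413.4 + 809.2) − 1568 = 1654.6 t N/yr.
Box E throughput = its input = 1654.6 t N/yr; τ = 9686 / 1654.6 = 5.854 yr.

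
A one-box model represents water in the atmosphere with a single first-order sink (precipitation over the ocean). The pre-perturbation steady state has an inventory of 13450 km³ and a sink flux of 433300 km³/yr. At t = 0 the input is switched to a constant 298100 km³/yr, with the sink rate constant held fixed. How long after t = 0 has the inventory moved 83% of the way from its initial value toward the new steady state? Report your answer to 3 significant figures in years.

0.0550 yr

τ = M₀/F₀ = 13450/433300 = 0.03104 yr.
The remaining gap fraction is e^(−t/τ); 83% covered ⇒ e^(−t/τ) = 0.170.
t = −τ ln(0.170) = 0.03104 × 1.772 = 0.05500 yr.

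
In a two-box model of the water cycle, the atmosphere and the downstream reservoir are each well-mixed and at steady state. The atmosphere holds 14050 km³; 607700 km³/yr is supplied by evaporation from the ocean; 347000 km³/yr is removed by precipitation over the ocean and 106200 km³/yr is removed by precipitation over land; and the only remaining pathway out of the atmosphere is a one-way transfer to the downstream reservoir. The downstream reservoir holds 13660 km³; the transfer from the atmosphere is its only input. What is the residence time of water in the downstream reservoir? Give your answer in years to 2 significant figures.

Balance the atmosphere: ΣF_in = 607700 km³/yr.
Transfer to the downstream reservoir = ΣF_in − (347000 + 106200) = 154500 km³/yr.
At steady state the output of the downstream reservoir equals its input, 154500 km³/yr.
τ = M / F = 13660 / 154500 = 0.08841 yr.

0.088 yr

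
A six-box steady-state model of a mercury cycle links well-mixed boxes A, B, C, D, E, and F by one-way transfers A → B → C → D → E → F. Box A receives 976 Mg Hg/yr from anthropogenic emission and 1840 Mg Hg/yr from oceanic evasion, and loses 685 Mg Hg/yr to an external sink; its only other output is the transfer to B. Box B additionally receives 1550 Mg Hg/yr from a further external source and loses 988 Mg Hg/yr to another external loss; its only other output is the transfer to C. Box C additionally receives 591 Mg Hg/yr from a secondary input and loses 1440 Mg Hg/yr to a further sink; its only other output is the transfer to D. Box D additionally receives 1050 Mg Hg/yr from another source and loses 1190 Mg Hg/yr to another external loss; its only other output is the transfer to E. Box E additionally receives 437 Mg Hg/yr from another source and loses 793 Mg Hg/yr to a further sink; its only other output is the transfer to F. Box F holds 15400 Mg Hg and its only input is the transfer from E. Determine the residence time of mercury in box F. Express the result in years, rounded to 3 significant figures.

Box A: F(A→B) = (976 + 1840) − 685 = 2131.0 Mg Hg/yr.
Box B: F(B→C) = (2131.0 + 1550) − 988 = 2693.0 Mg Hg/yr.
Box C: F(C→D) = (2693.0 + 591) − 1440 = 1844.0 Mg Hg/yr.
Box D: F(D→E) = (1844.0 + 1050) − 1190 = 1704.0 Mg Hg/yr.
Box E: F(E→F) = (1704.0 + 437) − 793 = 1348.0 Mg Hg/yr.
Box F throughput = its input = 1348.0 Mg Hg/yr; τ = 15400 / 1348.0 = 11.42 yr.

11.4 yr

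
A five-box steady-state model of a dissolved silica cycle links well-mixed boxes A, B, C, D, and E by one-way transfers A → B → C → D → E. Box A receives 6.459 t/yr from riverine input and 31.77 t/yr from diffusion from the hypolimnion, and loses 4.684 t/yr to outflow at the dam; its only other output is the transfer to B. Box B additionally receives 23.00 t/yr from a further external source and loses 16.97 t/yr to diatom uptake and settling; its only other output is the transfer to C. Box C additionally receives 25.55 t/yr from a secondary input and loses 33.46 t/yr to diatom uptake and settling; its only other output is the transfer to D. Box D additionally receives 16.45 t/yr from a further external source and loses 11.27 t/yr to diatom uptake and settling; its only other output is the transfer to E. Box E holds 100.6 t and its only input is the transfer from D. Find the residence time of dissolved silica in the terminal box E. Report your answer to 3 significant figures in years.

2.73 yr

Box A: F(A→B) = (6.459 + 31.77) − 4.684 = 33.545 t/yr.
Box B: F(B→C) = (33.545 + 23.00) − 16.97 = 39.575 t/yr.
Box C: F(C→D) = (39.575 + 25.55) − 33.46 = 31.665 t/yr.
Box D: F(D→E) = (31.665 + 16.45) − 11.27 = 36.845 t/yr.
Box E throughput = its input = 36.845 t/yr; τ = 100.6 / 36.845 = 2.730 yr.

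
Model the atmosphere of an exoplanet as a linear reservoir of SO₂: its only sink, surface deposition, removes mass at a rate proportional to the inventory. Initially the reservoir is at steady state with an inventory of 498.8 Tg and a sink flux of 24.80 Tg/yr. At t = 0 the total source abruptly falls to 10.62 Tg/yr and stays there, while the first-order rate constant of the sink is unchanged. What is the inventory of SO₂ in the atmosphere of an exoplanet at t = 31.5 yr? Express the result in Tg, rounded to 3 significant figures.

273 Tg

The sink rate constant is k = F₀/M₀ = 24.80/498.8 = 0.04972 yr⁻¹.
Solving dM/dt = F₁ − kM with M(0) = M₀ gives M(t) = F₁/k + (M₀ − F₁/k)·e^(−kt).
F₁/k = 10.62/0.04972 = 213.60 Tg; kt = 0.04972 × 31.5 = 1.566, e^(−kt) = 0.2088.
M(31.5) = 213.60 + (498.8 − 213.60) × 0.2088 = 213.60 + 59.56 = 273.16 Tg.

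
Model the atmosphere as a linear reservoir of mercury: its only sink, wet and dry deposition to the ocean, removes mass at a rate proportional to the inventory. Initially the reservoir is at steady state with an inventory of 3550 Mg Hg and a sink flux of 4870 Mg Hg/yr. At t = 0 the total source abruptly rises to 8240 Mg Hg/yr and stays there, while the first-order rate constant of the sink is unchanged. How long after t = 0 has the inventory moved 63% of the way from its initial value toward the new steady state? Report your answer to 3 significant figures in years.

0.725 yr

τ = M₀/F₀ = 3550/4870 = 0.7290 yr.
The remaining gap fraction is e^(−t/τ); 63% covered ⇒ e^(−t/τ) = 0.370.
t = −τ ln(0.370) = 0.7290 × 0.9943 = 0.7248 yr.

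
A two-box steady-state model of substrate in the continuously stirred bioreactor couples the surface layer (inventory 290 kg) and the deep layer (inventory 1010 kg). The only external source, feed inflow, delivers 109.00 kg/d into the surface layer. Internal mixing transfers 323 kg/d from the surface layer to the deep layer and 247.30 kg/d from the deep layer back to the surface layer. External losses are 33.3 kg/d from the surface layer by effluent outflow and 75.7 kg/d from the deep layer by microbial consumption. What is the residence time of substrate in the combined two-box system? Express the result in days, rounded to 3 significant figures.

11.9 d

Residence time in the combined system uses the total inventory and the total *external* removal — internal exchanges between the two boxes cancel.
M_total = 290 + 1010 = 1300.0 kg.
ΣF_external_out = 33.3 + 75.7 = 109.00 kg/d.
τ = M_total / ΣF_ext = 1300.0 / 109.00 = 11.93 d.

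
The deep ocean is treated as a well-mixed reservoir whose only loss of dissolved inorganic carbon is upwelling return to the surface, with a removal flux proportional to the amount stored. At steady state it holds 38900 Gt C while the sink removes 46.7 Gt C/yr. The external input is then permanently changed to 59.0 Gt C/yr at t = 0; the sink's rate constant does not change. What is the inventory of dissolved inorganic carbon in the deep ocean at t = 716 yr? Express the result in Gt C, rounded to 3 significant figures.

The sink rate constant is k = F₀/M₀ = 46.7/38900 = 0.001201 yr⁻¹.
Solving dM/dt = F₁ − kM with M(0) = M₀ gives M(t) = F₁/k + (M₀ − F₁/k)·e^(−kt).
F₁/k = 59.0/0.001201 = 49146 Gt C; kt = 0.001201 × 716 = 0.8596, e^(−kt) = 0.4233.
M(716) = 49146 + (38900 − 49146) × 0.4233 = 49146 − 4337 = 44808 Gt C.

44800 Gt C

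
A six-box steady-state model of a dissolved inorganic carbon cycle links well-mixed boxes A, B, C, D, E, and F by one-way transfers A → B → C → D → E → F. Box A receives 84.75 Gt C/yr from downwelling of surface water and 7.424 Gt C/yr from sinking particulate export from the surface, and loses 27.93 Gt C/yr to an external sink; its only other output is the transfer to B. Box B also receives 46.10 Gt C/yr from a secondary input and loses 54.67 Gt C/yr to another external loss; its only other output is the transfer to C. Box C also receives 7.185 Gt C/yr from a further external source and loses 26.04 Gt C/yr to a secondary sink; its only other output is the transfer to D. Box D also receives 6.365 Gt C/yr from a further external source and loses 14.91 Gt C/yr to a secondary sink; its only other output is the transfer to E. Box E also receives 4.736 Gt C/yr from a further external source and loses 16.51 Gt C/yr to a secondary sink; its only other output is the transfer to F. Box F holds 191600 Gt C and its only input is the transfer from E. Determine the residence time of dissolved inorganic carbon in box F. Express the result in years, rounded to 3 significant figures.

Box A: F(A→B) = (84.75 + 7.424) − 27.93 = 64.244 Gt C/yr.
Box B: F(B→C) = (64.244 + 46.10) − 54.67 = 55.674 Gt C/yr.
Box C: F(C→D) = (55.674 + 7.185) − 26.04 = 36.819 Gt C/yr.
Box D: F(D→E) = (36.819 + 6.365) − 14.91 = 28.274 Gt C/yr.
Box E: F(E→F) = (28.274 + 4.736) − 16.51 = 16.500 Gt C/yr.
Box F throughput = its input = 16.500 Gt C/yr; τ = 191600 / 16.500 = 11610 yr.

11600 yr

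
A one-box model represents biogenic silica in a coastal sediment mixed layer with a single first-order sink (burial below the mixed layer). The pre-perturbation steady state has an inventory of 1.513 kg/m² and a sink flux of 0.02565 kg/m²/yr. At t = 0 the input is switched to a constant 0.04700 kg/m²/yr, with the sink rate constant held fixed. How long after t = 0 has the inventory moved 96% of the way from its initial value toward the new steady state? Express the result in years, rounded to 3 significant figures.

190 yr

τ = M₀/F₀ = 1.513/0.02565 = 58.99 yr.
The remaining gap fraction is e^(−t/τ); 96% covered ⇒ e^(−t/τ) = 0.0400.
t = −τ ln(0.0400) = 58.99 × 3.219 = 189.9 yr.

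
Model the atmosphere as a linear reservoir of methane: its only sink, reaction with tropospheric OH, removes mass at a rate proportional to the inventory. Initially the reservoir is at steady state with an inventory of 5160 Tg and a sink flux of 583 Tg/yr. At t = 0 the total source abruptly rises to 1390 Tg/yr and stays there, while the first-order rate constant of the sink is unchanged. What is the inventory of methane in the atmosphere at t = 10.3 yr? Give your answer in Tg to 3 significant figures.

The sink rate constant is k = F₀/M₀ = 583/5160 = 0.1130 yr⁻¹.
Solving dM/dt = F₁ − kM with M(0) = M₀ gives M(t) = F₁/k + (M₀ − F₁/k)·e^(−kt).
F₁/k = 1390/0.1130 = 12303 Tg; kt = 0.1130 × 10.3 = 1.164, e^(−kt) = 0.3123.
M(10.3) = 12303 + (5160 − 12303) × 0.3123 = 12303 − 2231 = 10072 Tg.

10100 Tg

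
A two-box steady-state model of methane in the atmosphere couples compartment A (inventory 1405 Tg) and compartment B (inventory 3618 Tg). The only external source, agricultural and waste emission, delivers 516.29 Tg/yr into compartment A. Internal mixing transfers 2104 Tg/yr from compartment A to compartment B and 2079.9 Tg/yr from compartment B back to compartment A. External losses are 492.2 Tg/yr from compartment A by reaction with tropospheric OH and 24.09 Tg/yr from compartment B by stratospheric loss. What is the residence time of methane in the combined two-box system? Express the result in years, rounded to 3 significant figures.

9.73 yr

For the system as a whole, the A↔B exchange is internal and contributes nothing to the throughput; only the external sinks remove mass.
M_total = 1405 + 3618 = 5023.0 Tg.
ΣF_external_out = 492.2 + 24.09 = 516.29 Tg/yr.
τ = M_total / ΣF_ext = 5023.0 / 516.29 = 9.729 yr.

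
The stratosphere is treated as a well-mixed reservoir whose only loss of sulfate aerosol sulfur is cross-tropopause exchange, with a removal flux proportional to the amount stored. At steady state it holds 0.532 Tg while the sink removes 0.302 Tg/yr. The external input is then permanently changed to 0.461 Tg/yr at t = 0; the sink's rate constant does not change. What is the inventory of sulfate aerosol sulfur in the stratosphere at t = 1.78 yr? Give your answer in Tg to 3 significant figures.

0.710 Tg

τ = M₀/F₀ = 0.532/0.302 = 1.762 yr; rate constant k = 1/τ.
New steady state M_∞ = F₁/k = F₁·τ = 0.461 × 1.762 = 0.81209 Tg.
M(t) = M_∞ + (M₀ − M_∞)·e^(−t/τ); t/τ = 1.78/1.762 = 1.010, so e^(−t/τ) = 0.3641.
M(t) = 0.81209 − 0.2801 × 0.3641 = 0.71012 Tg.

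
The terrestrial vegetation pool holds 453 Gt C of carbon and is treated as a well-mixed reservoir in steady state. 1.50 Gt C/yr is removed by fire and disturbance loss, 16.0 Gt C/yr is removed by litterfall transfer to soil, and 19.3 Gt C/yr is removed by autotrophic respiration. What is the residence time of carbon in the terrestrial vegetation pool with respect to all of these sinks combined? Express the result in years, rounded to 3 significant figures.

12.3 yr

Total removal flux = 1.50 + 16.0 + 19.3 = 36.800 Gt C/yr.
τ = M / ΣF_out = 453 / 36.800 = 12.31 yr.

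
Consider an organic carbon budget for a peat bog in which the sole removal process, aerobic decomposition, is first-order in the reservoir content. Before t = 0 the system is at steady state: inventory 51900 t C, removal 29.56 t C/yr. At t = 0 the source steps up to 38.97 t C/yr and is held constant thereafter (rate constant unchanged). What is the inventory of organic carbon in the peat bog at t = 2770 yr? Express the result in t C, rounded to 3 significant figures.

τ = M₀/F₀ = 51900/29.56 = 1756 yr; rate constant k = 1/τ.
New steady state M_∞ = F₁/k = F₁·τ = 38.97 × 1756 = 68422 t C.
M(t) = M_∞ + (M₀ − M_∞)·e^(−t/τ); t/τ = 2770/1756 = 1.578, so e^(−t/τ) = 0.2065.
M(t) = 68422 − 16520 × 0.2065 = 65011 t C.

65000 t C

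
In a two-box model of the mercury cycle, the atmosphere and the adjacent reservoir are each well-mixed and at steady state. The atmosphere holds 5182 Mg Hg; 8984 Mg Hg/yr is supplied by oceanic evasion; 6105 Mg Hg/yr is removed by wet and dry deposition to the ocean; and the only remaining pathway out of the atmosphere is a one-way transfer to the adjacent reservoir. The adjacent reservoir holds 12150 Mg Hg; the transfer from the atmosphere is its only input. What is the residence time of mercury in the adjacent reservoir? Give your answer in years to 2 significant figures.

Balance the atmosphere: ΣF_in = 8984.0 Mg Hg/yr.
Transfer to the adjacent reservoir = ΣF_in − (6105) = 2879.0 Mg Hg/yr.
At steady state the output of the adjacent reservoir equals its input, 2879.0 Mg Hg/yr.
τ = M / F = 12150 / 2879.0 = 4.220 yr.

4.2 yr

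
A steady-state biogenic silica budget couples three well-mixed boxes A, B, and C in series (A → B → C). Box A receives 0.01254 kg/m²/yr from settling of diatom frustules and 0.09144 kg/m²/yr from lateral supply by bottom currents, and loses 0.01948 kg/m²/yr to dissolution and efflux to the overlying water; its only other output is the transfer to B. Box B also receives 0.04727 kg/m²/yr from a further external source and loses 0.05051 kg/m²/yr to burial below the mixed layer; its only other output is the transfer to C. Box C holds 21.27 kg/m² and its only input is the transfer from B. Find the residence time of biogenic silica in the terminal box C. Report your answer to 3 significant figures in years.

262 yr

Box A: F(A→B) = (0.01254 + 0.09144) − 0.01948 = 0.084500 kg/m²/yr.
Box B: F(B→C) = (0.084500 + 0.04727) − 0.05051 = 0.081260 kg/m²/yr.
Box C throughput = its input = 0.081260 kg/m²/yr; τ = 21.27 / 0.081260 = 261.8 yr.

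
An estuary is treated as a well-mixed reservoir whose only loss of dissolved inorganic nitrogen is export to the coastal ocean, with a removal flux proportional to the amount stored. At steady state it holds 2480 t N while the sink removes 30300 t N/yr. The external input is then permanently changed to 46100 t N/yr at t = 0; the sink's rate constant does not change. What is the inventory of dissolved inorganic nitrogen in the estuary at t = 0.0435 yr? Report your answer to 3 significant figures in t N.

The sink rate constant is k = F₀/M₀ = 30300/2480 = 12.22 yr⁻¹.
Solving dM/dt = F₁ − kM with M(0) = M₀ gives M(t) = F₁/k + (M₀ − F₁/k)·e^(−kt).
F₁/k = 46100/12.22 = 3773.2 t N; kt = 12.22 × 0.0435 = 0.5315, e^(−kt) = 0.5877.
M(0.0435) = 3773.2 + (2480 − 3773.2) × 0.5877 = 3773.2 − 760.1 = 3013.1 t N.

3010 t N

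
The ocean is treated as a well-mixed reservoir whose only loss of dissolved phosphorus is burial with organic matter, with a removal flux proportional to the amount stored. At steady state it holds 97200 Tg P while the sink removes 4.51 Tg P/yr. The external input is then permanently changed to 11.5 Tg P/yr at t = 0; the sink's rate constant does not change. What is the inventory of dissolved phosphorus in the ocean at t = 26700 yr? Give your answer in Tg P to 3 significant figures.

Residence time τ = M₀/F₀ = 21550 yr. The eventual steady state is M_∞ = M₀·(F₁/F₀) = 97200 × 11.5/4.51 = 247850 Tg P.
The anomaly ΔM(t) = M(t) − M_∞ decays as ΔM₀·e^(−t/τ) with ΔM₀ = 97200 − 247850 = −150600 Tg P.
At t = 26700 yr, e^(−t/τ) = e^(−1.239) = 0.2897, so ΔM = −43650 Tg P and M = 247850 − 43650 = 204200 Tg P.

204000 Tg P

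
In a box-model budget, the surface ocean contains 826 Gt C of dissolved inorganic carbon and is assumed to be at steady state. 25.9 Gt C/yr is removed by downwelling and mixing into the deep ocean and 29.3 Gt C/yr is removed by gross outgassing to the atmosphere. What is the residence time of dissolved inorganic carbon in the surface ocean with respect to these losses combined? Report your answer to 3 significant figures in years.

15.0 yr

Total removal = 25.90 + 29.30 = 55.200 Gt C/yr.
τ = M / ΣF_out = 826 / 55.200 = 14.96 yr.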